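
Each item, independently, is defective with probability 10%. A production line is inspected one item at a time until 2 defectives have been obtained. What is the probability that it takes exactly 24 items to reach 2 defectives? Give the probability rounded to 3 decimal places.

Y = trial on which the second success occurs; negative binomial, r=2, p=0.10.
P(Y=24) = C(23,1) · p^2 · (1−p)^22
= 23 · 0.01 · 0.098477 = 0.02265

0.023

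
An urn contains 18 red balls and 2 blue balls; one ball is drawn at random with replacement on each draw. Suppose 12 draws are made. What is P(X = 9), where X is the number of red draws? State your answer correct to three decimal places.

0.085

X ~ Binomial(n=12, p=0.90).
P(X=9) = C(12,9) · p^9 · (1−p)^3
= 220 · 0.38742 · 0.001 = 0.08523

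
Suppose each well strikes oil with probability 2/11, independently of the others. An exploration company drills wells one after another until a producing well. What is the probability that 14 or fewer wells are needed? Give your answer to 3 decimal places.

0.940

Y = number of wells to the first success; geometric, p = 0.181818.
P(Y ≤ 14) = 1 − (1−p)^14 = 1 − 0.06024 = 0.93976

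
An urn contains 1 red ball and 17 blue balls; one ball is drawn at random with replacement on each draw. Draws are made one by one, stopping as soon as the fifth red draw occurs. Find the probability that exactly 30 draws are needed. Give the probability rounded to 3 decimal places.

Y = trial on which the fifth success occurs; negative binomial, r=5, p=0.055556.
P(Y=30) = C(29,4) · p^5 · (1−p)^25
= 23751 · 5.2922e-07 · 0.23956 = 0.00301

0.003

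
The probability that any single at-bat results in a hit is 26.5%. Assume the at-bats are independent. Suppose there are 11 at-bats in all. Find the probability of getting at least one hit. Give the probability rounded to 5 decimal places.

0.96618

P(at least one) = 1 − P(none) = 1 − (1 − 0.265)^11
= 1 − 0.0338190 = 0.9661810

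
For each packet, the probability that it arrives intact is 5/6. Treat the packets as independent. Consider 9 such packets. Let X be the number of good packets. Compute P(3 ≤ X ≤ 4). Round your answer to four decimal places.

X ~ Binomial(9, 0.833333); P(3 ≤ X ≤ 4) = Σ C(9,k) p^k (1−p)^(9−k) over k:
  k=3: C(9,3)·0.833333^3·0.166667^6 = 0.001042
  k=4: C(9,4)·0.833333^4·0.166667^5 = 0.007814
Total = 0.008856

0.0089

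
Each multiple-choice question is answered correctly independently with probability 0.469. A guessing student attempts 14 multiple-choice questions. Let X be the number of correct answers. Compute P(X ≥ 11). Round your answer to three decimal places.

0.016

X ~ Binomial(14, 0.469); P(X ≥ 11) = Σ C(14,k) p^k (1−p)^(14−k) over k:
  k=11: C(14,11)·0.469^11·0.531^3 = 0.01316
  k=12: C(14,12)·0.469^12·0.531^2 = 0.00291
  k=13: C(14,13)·0.469^13·0.531^1 = 0.00039
  k=14: C(14,14)·0.469^14·0.531^0 = 0.00002
Total = 0.01649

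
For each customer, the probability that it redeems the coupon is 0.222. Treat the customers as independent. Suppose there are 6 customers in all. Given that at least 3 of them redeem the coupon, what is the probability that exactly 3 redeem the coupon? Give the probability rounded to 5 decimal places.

X ~ Binomial(6, 0.222). Want P(X=3 | X≥3) = P(X=3) / P(X≥3).
P(X=3) = C(6,3)·0.222^3·0.778^3 = 0.1030452
P(X≥3) = 1 − 0.2217571 − 0.3796664 − 0.2708417 = 0.1277347
Ratio = 0.1030452 / 0.1277347 = 0.8067126

0.80671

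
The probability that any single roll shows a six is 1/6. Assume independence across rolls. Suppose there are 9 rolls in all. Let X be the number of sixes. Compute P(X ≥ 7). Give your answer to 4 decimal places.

0.0001

X ~ Binomial(9, 0.166667); P(X ≥ 7) = Σ C(9,k) p^k (1−p)^(9−k) over k:
  k=7: C(9,7)·0.166667^7·0.833333^2 = 0.000089
  k=8: C(9,8)·0.166667^8·0.833333^1 = 0.000004
  k=9: C(9,9)·0.166667^9·0.833333^0 = 0.000000
Total = 0.000094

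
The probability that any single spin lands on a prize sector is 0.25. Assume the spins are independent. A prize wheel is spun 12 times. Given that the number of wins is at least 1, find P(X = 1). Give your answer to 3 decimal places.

0.131

X ~ Binomial(12, 0.25). Want P(X=1 | X≥1) = P(X=1) / P(X≥1).
P(X=1) = C(12,1)·0.25^1·0.75^11 = 0.12671
P(X≥1) = 1 − 0.03168 = 0.96832
Ratio = 0.12671 / 0.96832 = 0.13085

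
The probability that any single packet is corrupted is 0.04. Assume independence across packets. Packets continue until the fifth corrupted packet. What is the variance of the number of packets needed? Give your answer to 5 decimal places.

3000.00000

Y = total packets until the fifth success; negative binomial with r=5, p=0.04.
Var(Y) = r(1−p)/p² = 5·0.96 / 0.04² = 3000.0000000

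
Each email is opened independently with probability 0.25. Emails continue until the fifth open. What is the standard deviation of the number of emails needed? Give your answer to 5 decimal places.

7.74597

Y = total emails until the fifth success; negative binomial with r=5, p=0.25.
SD(Y) = √[r(1−p)/p²] = √(60.0000000) = 7.7459667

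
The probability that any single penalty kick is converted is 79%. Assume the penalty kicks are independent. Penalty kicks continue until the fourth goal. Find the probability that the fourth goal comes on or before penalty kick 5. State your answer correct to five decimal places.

Finishing within 5 penalty kicks ⇔ at least 4 successes in the first 5. With X ~ Binomial(5, 0.79), P(Y ≤ 5) = 1 − P(X ≤ 3).
  k=0: C(5,0)·0.79^0·0.21^5 = 0.0004084
  k=1: C(5,1)·0.79^1·0.21^4 = 0.0076820
  k=2: C(5,2)·0.79^2·0.21^3 = 0.0577979
  k=3: C(5,3)·0.79^3·0.21^2 = 0.2174302
1 − 0.2833185 = 0.7166815

0.71668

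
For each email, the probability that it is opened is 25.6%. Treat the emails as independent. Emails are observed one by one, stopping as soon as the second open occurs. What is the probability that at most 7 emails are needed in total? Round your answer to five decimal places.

0.56988

Finishing within 7 emails ⇔ at least 2 successes in the first 7. With X ~ Binomial(7, 0.256), P(Y ≤ 7) = 1 − P(X ≤ 1).
  k=0: C(7,0)·0.256^0·0.744^7 = 0.1261858
  k=1: C(7,1)·0.256^1·0.744^6 = 0.3039314
1 − 0.4301173 = 0.5698827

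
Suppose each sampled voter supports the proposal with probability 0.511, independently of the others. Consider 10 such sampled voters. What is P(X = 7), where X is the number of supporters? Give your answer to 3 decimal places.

X ~ Binomial(n=10, p=0.511).
P(X=7) = C(10,7) · p^7 · (1−p)^3
= 120 · 0.009098 · 0.11693 = 0.12766

0.128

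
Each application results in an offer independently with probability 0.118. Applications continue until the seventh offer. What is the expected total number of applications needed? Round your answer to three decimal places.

Y = total applications until the seventh success; negative binomial with r=7, p=0.118.
E[Y] = r / p = 7 / 0.118 = 59.32203

59.322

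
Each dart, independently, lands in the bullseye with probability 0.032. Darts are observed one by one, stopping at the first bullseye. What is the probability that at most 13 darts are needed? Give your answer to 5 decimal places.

0.34479

Y = number of darts to the first success; geometric, p = 0.032.
P(Y ≤ 13) = 1 − (1−p)^13 = 1 − 0.6552087 = 0.3447913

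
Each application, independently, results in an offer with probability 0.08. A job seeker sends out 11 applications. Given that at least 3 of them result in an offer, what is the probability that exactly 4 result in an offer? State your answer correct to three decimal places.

0.145

X ~ Binomial(11, 0.08). Want P(X=4 | X≥3) = P(X=4) / P(X≥3).
P(X=4) = C(11,4)·0.08^4·0.92^7 = 0.00754
P(X≥3) = 1 − 0.39964 − 0.38226 − 0.16620 = 0.05190
Ratio = 0.00754 / 0.05190 = 0.14529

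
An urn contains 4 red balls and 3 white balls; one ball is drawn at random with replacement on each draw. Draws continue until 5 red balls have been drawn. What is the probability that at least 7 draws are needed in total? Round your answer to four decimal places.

0.8085

Needing more than 6 draws ⇔ fewer than 5 successes in the first 6. With X ~ Binomial(6, 0.571429), P(Y > 6) = P(X ≤ 4).
  k=0: C(6,0)·0.571429^0·0.428571^6 = 0.006196
  k=1: C(6,1)·0.571429^1·0.428571^5 = 0.049571
  k=2: C(6,2)·0.571429^2·0.428571^4 = 0.165237
  k=3: C(6,3)·0.571429^3·0.428571^3 = 0.293755
  k=4: C(6,4)·0.571429^4·0.428571^2 = 0.293755
P(X ≤ 4) = 0.808515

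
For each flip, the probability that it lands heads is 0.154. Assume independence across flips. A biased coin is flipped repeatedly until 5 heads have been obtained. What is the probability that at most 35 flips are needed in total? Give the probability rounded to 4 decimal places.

Finishing within 35 flips ⇔ at least 5 successes in the first 35. With X ~ Binomial(35, 0.154), P(Y ≤ 35) = 1 − P(X ≤ 4).
  k=0: C(35,0)·0.154^0·0.846^35 = 0.002871
  k=1: C(35,1)·0.154^1·0.846^34 = 0.018289
  k=2: C(35,2)·0.154^2·0.846^33 = 0.056595
  k=3: C(35,3)·0.154^3·0.846^32 = 0.113324
  k=4: C(35,4)·0.154^4·0.846^31 = 0.165030
1 − 0.356109 = 0.643891

0.6439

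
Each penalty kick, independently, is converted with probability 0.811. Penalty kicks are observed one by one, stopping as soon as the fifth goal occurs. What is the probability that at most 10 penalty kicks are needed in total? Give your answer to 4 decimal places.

0.9953

Finishing within 10 penalty kicks ⇔ at least 5 successes in the first 10. With X ~ Binomial(10, 0.811), P(Y ≤ 10) = 1 − P(X ≤ 4).
  k=0: C(10,0)·0.811^0·0.189^10 = 0.000000
  k=1: C(10,1)·0.811^1·0.189^9 = 0.000002
  k=2: C(10,2)·0.811^2·0.189^8 = 0.000048
  k=3: C(10,3)·0.811^3·0.189^7 = 0.000551
  k=4: C(10,4)·0.811^4·0.189^6 = 0.004141
1 − 0.004743 = 0.995257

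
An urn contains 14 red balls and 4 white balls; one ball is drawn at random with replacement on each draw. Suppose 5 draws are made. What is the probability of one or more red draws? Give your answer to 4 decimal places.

P(at least one) = 1 − P(none) = 1 − (1 − 0.777778)^5
= 1 − 0.000542 = 0.999458

0.9995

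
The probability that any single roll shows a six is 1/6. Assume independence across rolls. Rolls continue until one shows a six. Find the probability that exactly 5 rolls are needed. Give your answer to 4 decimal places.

0.0804

Geometric (trials to first success), p = 0.166667.
P(Y = 5) = (1−p)^4 · p = 0.48225 · 0.166667 = 0.080376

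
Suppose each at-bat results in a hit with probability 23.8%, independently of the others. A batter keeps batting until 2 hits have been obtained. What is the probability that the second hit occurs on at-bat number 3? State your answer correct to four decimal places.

0.0863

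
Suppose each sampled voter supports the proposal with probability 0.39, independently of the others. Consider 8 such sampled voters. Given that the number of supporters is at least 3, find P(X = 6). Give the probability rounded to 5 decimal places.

0.05527

X ~ Binomial(8, 0.39). Want P(X=6 | X≥3) = P(X=6) / P(X≥3).
P(X=6) = C(8,6)·0.39^6·0.61^2 = 0.0366611
P(X≥3) = 1 − 0.0191707 − 0.0980536 − 0.2194150 = 0.6633607
Ratio = 0.0366611 / 0.6633607 = 0.0552657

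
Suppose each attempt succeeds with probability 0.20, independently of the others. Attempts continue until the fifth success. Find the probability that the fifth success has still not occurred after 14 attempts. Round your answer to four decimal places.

0.8702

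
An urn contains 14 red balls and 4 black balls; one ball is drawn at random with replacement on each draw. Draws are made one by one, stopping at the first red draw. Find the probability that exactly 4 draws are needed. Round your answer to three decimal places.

0.009

Geometric (trials to first success), p = 0.777778.
P(Y = 4) = (1−p)^3 · p = 0.010974 · 0.777778 = 0.00854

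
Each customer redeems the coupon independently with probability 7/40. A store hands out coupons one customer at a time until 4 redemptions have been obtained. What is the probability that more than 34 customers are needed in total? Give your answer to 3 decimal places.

0.131

Needing more than 34 customers ⇔ fewer than 4 successes in the first 34. With X ~ Binomial(34, 0.175), P(Y > 34) = P(X ≤ 3).
  k=0: C(34,0)·0.175^0·0.825^34 = 0.00144
  k=1: C(34,1)·0.175^1·0.825^33 = 0.01041
  k=2: C(34,2)·0.175^2·0.825^32 = 0.03644
  k=3: C(34,3)·0.175^3·0.825^31 = 0.08245
P(X ≤ 3) = 0.13074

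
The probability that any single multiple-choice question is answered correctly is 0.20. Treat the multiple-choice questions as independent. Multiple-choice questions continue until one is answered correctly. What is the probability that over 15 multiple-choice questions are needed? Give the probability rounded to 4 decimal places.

Y = number of multiple-choice questions to the first success; geometric, p = 0.20.
P(Y > 15) = P(first 15 all fail) = (1−p)^15 = 0.035184

0.0352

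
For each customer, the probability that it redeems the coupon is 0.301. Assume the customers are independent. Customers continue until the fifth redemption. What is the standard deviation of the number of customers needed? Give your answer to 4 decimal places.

Y = total customers until the fifth success; negative binomial with r=5, p=0.301.
SD(Y) = √[r(1−p)/p²] = √(38.575733) = 6.210937

6.2109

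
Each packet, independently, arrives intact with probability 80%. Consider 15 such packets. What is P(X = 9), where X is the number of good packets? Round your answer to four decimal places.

0.0430

X ~ Binomial(n=15, p=0.80).
P(X=9) = C(15,9) · p^9 · (1−p)^6
= 5005 · 0.13422 · 6.4e-05 = 0.042993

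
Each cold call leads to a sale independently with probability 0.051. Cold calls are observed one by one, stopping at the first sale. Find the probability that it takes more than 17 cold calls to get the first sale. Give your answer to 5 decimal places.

Y = number of cold calls to the first success; geometric, p = 0.051.
P(Y > 17) = P(first 17 all fail) = (1−p)^17 = 0.4107009

0.41070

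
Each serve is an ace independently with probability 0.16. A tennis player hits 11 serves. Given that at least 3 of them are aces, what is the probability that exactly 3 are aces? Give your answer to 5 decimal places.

0.66454

X ~ Binomial(11, 0.16). Want P(X=3 | X≥3) = P(X=3) / P(X≥3).
P(X=3) = C(11,3)·0.16^3·0.84^8 = 0.1675244
P(X≥3) = 1 − 0.1469170 − 0.3078262 − 0.2931678 = 0.2520890
Ratio = 0.1675244 / 0.2520890 = 0.6645447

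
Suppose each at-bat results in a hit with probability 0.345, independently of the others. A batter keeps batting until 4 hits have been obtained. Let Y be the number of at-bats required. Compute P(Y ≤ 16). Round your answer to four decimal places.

0.8570

Finishing within 16 at-bats ⇔ at least 4 successes in the first 16. With X ~ Binomial(16, 0.345), P(Y ≤ 16) = 1 − P(X ≤ 3).
  k=0: C(16,0)·0.345^0·0.655^16 = 0.001148
  k=1: C(16,1)·0.345^1·0.655^15 = 0.009673
  k=2: C(16,2)·0.345^2·0.655^14 = 0.038212
  k=3: C(16,3)·0.345^3·0.655^13 = 0.093925
1 − 0.142958 = 0.857042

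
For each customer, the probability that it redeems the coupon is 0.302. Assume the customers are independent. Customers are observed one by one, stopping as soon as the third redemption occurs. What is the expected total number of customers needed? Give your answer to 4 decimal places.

Y = total customers until the third success; negative binomial with r=3, p=0.302.
E[Y] = r / p = 3 / 0.302 = 9.933775

9.9338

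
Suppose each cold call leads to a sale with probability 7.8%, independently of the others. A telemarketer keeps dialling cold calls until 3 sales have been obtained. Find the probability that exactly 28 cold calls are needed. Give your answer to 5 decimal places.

0.02187

Y = trial on which the third success occurs; negative binomial, r=3, p=0.078.
P(Y=28) = C(27,2) · p^3 · (1−p)^25
= 351 · 0.00047455 · 0.1313 = 0.0218708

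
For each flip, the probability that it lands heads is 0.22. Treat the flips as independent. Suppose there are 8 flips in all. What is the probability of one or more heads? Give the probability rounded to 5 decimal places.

0.86299

P(at least one) = 1 − P(none) = 1 − (1 − 0.22)^8
= 1 − 0.1370114 = 0.8629886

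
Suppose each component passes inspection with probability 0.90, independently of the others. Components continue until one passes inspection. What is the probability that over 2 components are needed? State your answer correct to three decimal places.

0.010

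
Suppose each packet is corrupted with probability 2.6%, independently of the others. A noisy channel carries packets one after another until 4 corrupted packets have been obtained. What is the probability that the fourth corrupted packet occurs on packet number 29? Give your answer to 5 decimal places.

0.00077

Y = trial on which the fourth success occurs; negative binomial, r=4, p=0.026.
P(Y=29) = C(28,3) · p^4 · (1−p)^25
= 3276 · 4.5698e-07 · 0.51758 = 0.0007748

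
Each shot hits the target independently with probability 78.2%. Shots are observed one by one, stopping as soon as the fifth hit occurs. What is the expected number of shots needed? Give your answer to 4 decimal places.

6.3939

Y = total shots until the fifth success; negative binomial with r=5, p=0.782.
E[Y] = r / p = 5 / 0.782 = 6.393862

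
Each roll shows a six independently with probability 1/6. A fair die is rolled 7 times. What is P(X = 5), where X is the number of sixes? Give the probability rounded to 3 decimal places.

0.002

X ~ Binomial(n=7, p=0.166667).
P(X=5) = C(7,5) · p^5 · (1−p)^2
= 21 · 0.0001286 · 0.69444 = 0.00188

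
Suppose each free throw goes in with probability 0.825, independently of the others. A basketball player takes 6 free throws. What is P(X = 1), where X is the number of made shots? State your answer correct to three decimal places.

X ~ Binomial(n=6, p=0.825).
P(X=1) = C(6,1) · p^1 · (1−p)^5
= 6 · 0.825 · 0.00016413 = 0.00081

0.001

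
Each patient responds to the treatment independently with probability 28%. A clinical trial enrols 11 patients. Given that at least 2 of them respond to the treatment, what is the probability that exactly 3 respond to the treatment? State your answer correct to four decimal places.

0.3050

X ~ Binomial(11, 0.28). Want P(X=3 | X≥2) = P(X=3) / P(X≥2).
P(X=3) = C(11,3)·0.28^3·0.72^8 = 0.261588
P(X≥2) = 1 − 0.026956 − 0.115312 = 0.857732
Ratio = 0.261588 / 0.857732 = 0.304977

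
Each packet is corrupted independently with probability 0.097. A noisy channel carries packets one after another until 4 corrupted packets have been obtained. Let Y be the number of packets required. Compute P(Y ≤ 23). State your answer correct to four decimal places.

0.1786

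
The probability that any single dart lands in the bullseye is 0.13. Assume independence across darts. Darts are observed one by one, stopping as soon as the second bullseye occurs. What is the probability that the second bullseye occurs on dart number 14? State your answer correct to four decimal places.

Y = trial on which the second success occurs; negative binomial, r=2, p=0.13.
P(Y=14) = C(13,1) · p^2 · (1−p)^12
= 13 · 0.0169 · 0.18803 = 0.041311

0.0413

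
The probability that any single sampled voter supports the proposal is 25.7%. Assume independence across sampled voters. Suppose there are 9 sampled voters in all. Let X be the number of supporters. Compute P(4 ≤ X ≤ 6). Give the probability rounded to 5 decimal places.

X ~ Binomial(9, 0.257); P(4 ≤ X ≤ 6) = Σ C(9,k) p^k (1−p)^(9−k) over k:
  k=4: C(9,4)·0.257^4·0.743^5 = 0.1244650
  k=5: C(9,5)·0.257^5·0.743^4 = 0.0430518
  k=6: C(9,6)·0.257^6·0.743^3 = 0.0099276
Total = 0.1774444

0.17744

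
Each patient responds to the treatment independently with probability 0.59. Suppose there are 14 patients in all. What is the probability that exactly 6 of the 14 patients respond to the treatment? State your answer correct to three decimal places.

X ~ Binomial(n=14, p=0.59).
P(X=6) = C(14,6) · p^6 · (1−p)^8
= 3003 · 0.042181 · 0.00079849 = 0.10114

0.101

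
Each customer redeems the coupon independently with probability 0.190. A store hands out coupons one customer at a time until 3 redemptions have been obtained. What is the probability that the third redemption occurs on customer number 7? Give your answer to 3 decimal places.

Y = trial on which the third success occurs; negative binomial, r=3, p=0.19.
P(Y=7) = C(6,2) · p^3 · (1−p)^4
= 15 · 0.006859 · 0.43047 = 0.04429

0.044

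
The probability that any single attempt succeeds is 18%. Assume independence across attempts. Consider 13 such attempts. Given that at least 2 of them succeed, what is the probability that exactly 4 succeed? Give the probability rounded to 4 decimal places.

X ~ Binomial(13, 0.18). Want P(X=4 | X≥2) = P(X=4) / P(X≥2).
P(X=4) = C(13,4)·0.18^4·0.82^9 = 0.125812
P(X≥2) = 1 − 0.075784 − 0.216263 = 0.707953
Ratio = 0.125812 / 0.707953 = 0.177712

0.1777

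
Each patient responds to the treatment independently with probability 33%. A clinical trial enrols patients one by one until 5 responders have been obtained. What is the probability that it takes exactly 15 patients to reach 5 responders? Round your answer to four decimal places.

Y = trial on which the fifth success occurs; negative binomial, r=5, p=0.33.
P(Y=15) = C(14,4) · p^5 · (1−p)^10
= 1001 · 0.0039135 · 0.018228 = 0.071409

0.0714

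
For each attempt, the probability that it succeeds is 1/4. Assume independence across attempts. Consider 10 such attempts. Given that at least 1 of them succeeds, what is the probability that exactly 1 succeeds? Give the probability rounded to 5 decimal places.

0.19891

X ~ Binomial(10, 0.25). Want P(X=1 | X≥1) = P(X=1) / P(X≥1).
P(X=1) = C(10,1)·0.25^1·0.75^9 = 0.1877117
P(X≥1) = 1 − 0.0563135 = 0.9436865
Ratio = 0.1877117 / 0.9436865 = 0.1989132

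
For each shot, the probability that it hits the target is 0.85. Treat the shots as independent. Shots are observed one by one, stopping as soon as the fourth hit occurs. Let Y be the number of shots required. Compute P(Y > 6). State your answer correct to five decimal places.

0.04734

Needing more than 6 shots ⇔ fewer than 4 successes in the first 6. With X ~ Binomial(6, 0.85), P(Y > 6) = P(X ≤ 3).
  k=0: C(6,0)·0.85^0·0.15^6 = 0.0000114
  k=1: C(6,1)·0.85^1·0.15^5 = 0.0003873
  k=2: C(6,2)·0.85^2·0.15^4 = 0.0054865
  k=3: C(6,3)·0.85^3·0.15^3 = 0.0414534
P(X ≤ 3) = 0.0473386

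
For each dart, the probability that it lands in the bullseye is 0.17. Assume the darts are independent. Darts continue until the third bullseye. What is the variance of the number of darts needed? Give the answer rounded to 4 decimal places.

86.1592

Y = total darts until the third success; negative binomial with r=3, p=0.17.
Var(Y) = r(1−p)/p² = 3·0.83 / 0.17² = 86.159170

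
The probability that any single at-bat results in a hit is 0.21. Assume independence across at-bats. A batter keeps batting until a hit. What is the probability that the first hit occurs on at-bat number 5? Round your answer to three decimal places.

0.082

Geometric (trials to first success), p = 0.21.
P(Y = 5) = (1−p)^4 · p = 0.3895 · 0.21 = 0.08180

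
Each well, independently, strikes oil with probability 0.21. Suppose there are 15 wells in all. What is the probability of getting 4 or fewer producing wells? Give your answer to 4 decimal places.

0.8090

X ~ Binomial(15, 0.21); P(X ≤ 4) = Σ C(15,k) p^k (1−p)^(15−k) over k:
  k=0: C(15,0)·0.21^0·0.79^15 = 0.029134
  k=1: C(15,1)·0.21^1·0.79^14 = 0.116169
  k=2: C(15,2)·0.21^2·0.79^13 = 0.216162
  k=3: C(15,3)·0.21^3·0.79^12 = 0.248997
  k=4: C(15,4)·0.21^4·0.79^11 = 0.198567
Total = 0.809030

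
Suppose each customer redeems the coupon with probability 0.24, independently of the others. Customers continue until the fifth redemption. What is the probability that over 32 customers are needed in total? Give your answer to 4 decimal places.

Needing more than 32 customers ⇔ fewer than 5 successes in the first 32. With X ~ Binomial(32, 0.24), P(Y > 32) = P(X ≤ 4).
  k=0: C(32,0)·0.24^0·0.76^32 = 0.000153
  k=1: C(32,1)·0.24^1·0.76^31 = 0.001551
  k=2: C(32,2)·0.24^2·0.76^30 = 0.007591
  k=3: C(32,3)·0.24^3·0.76^29 = 0.023972
  k=4: C(32,4)·0.24^4·0.76^28 = 0.054884
P(X ≤ 4) = 0.088152

0.0882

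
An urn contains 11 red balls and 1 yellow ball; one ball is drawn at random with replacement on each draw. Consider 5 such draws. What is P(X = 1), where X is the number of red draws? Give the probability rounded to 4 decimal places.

0.0002

X ~ Binomial(n=5, p=0.916667).
P(X=1) = C(5,1) · p^1 · (1−p)^4
= 5 · 0.91667 · 4.8225e-05 = 0.000221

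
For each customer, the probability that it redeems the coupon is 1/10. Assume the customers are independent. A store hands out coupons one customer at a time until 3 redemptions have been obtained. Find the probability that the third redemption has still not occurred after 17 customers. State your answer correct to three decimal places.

0.762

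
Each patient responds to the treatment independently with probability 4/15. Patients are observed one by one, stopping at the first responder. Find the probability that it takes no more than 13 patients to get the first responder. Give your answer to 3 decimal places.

Y = number of patients to the first success; geometric, p = 0.266667.
P(Y ≤ 13) = 1 − (1−p)^13 = 1 − 0.01774 = 0.98226

0.982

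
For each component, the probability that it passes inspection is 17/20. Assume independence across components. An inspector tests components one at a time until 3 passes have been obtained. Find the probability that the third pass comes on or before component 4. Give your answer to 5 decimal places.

0.89048

Finishing within 4 components ⇔ at least 3 successes in the first 4. With X ~ Binomial(4, 0.85), P(Y ≤ 4) = 1 − P(X ≤ 2).
  k=0: C(4,0)·0.85^0·0.15^4 = 0.0005062
  k=1: C(4,1)·0.85^1·0.15^3 = 0.0114750
  k=2: C(4,2)·0.85^2·0.15^2 = 0.0975375
1 − 0.1095187 = 0.8904813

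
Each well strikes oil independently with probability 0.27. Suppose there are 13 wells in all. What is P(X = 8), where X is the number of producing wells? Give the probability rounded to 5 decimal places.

0.00754

X ~ Binomial(n=13, p=0.27).
P(X=8) = C(13,8) · p^8 · (1−p)^5
= 1287 · 2.8243e-05 · 0.20731 = 0.0075353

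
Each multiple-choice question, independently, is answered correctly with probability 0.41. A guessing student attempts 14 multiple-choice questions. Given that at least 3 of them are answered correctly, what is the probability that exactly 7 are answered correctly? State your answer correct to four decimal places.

0.1722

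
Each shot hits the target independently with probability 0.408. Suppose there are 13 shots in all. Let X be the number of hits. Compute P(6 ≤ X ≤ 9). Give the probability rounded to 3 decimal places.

X ~ Binomial(13, 0.408); P(6 ≤ X ≤ 9) = Σ C(13,k) p^k (1−p)^(13−k) over k:
  k=6: C(13,6)·0.408^6·0.592^7 = 0.20171
  k=7: C(13,7)·0.408^7·0.592^6 = 0.13902
  k=8: C(13,8)·0.408^8·0.592^5 = 0.07186
  k=9: C(13,9)·0.408^9·0.592^4 = 0.02751
Total = 0.44010

0.440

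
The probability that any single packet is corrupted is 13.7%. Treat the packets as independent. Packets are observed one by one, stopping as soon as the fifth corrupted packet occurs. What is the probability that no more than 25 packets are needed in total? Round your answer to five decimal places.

0.25189

Finishing within 25 packets ⇔ at least 5 successes in the first 25. With X ~ Binomial(25, 0.137), P(Y ≤ 25) = 1 − P(X ≤ 4).
  k=0: C(25,0)·0.137^0·0.863^25 = 0.0251345
  k=1: C(25,1)·0.137^1·0.863^24 = 0.0997516
  k=2: C(25,2)·0.137^2·0.863^23 = 0.1900250
  k=3: C(25,3)·0.137^3·0.863^22 = 0.2312741
  k=4: C(25,4)·0.137^4·0.863^21 = 0.2019294
1 − 0.7481145 = 0.2518855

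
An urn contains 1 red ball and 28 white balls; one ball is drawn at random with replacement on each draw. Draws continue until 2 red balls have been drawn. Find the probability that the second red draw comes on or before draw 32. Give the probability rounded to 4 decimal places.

0.3029

Finishing within 32 draws ⇔ at least 2 successes in the first 32. With X ~ Binomial(32, 0.034483), P(Y ≤ 32) = 1 − P(X ≤ 1).
  k=0: C(32,0)·0.034483^0·0.965517^32 = 0.325328
  k=1: C(32,1)·0.034483^1·0.965517^31 = 0.371803
1 − 0.697131 = 0.302869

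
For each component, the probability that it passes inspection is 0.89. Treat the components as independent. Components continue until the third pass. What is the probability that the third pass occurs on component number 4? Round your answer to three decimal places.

0.233

Y = trial on which the third success occurs; negative binomial, r=3, p=0.89.
P(Y=4) = C(3,2) · p^3 · (1−p)^1
= 3 · 0.70497 · 0.11 = 0.23264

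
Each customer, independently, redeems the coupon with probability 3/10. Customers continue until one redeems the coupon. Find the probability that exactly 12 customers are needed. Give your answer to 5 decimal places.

Geometric (trials to first success), p = 0.30.
P(Y = 12) = (1−p)^11 · p = 0.019773 · 0.30 = 0.0059320

0.00593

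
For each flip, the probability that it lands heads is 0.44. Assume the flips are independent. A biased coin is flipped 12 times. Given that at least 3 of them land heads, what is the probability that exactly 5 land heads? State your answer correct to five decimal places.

0.23712

X ~ Binomial(12, 0.44). Want P(X=5 | X≥3) = P(X=5) / P(X≥3).
P(X=5) = C(12,5)·0.44^5·0.56^7 = 0.2255822
P(X≥3) = 1 − 0.0009512 − 0.0089681 − 0.0387552 = 0.9513255
Ratio = 0.2255822 / 0.9513255 = 0.2371240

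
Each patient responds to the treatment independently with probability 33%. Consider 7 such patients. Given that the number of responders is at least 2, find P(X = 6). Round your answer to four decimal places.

0.0083

X ~ Binomial(7, 0.33). Want P(X=6 | X≥2) = P(X=6) / P(X≥2).
P(X=6) = C(7,6)·0.33^6·0.67^1 = 0.006057
P(X≥2) = 1 − 0.060607 − 0.208959 = 0.730434
Ratio = 0.006057 / 0.730434 = 0.008292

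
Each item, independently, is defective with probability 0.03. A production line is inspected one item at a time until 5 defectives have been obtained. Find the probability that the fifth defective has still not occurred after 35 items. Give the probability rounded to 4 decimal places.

0.9963

Needing more than 35 items ⇔ fewer than 5 successes in the first 35. With X ~ Binomial(35, 0.03), P(Y > 35) = P(X ≤ 4).
  k=0: C(35,0)·0.03^0·0.97^35 = 0.344358
  k=1: C(35,1)·0.03^1·0.97^34 = 0.372759
  k=2: C(35,2)·0.03^2·0.97^33 = 0.195987
  k=3: C(35,3)·0.03^3·0.97^32 = 0.066676
  k=4: C(35,4)·0.03^4·0.97^31 = 0.016497
P(X ≤ 4) = 0.996277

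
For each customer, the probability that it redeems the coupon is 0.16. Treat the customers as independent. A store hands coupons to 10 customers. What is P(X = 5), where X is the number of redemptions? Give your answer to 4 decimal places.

X ~ Binomial(n=10, p=0.16).
P(X=5) = C(10,5) · p^5 · (1−p)^5
= 252 · 0.00010486 · 0.41821 = 0.011051

0.0111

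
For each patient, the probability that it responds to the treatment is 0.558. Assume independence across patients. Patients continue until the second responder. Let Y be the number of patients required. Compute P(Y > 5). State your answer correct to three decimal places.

Needing more than 5 patients ⇔ fewer than 2 successes in the first 5. With X ~ Binomial(5, 0.558), P(Y > 5) = P(X ≤ 1).
  k=0: C(5,0)·0.558^0·0.442^5 = 0.01687
  k=1: C(5,1)·0.558^1·0.442^4 = 0.10649
P(X ≤ 1) = 0.12336

0.123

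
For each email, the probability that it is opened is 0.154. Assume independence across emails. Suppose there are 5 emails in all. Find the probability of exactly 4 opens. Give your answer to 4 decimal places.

0.0024

X ~ Binomial(n=5, p=0.154).
P(X=4) = C(5,4) · p^4 · (1−p)^1
= 5 · 0.00056245 · 0.846 = 0.002379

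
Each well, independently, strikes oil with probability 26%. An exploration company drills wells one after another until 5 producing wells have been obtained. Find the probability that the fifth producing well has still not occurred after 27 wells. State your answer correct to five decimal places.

0.13203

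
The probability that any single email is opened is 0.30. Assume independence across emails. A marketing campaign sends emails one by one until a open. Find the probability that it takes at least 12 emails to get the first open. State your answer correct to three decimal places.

Y = number of emails to the first success; geometric, p = 0.30.
P(Y > 11) = P(first 11 all fail) = (1−p)^11 = 0.01977

0.020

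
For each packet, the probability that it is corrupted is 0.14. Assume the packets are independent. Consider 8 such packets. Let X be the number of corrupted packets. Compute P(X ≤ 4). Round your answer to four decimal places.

0.9979

X ~ Binomial(8, 0.14); P(X ≤ 4) = Σ C(8,k) p^k (1−p)^(8−k) over k:
  k=0: C(8,0)·0.14^0·0.86^8 = 0.299218
  k=1: C(8,1)·0.14^1·0.86^7 = 0.389679
  k=2: C(8,2)·0.14^2·0.86^6 = 0.222026
  k=3: C(8,3)·0.14^3·0.86^5 = 0.072288
  k=4: C(8,4)·0.14^4·0.86^4 = 0.014710
Total = 0.997921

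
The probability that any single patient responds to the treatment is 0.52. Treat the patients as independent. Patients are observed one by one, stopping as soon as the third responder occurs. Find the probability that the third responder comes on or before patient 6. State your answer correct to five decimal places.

0.69296

Finishing within 6 patients ⇔ at least 3 successes in the first 6. With X ~ Binomial(6, 0.52), P(Y ≤ 6) = 1 − P(X ≤ 2).
  k=0: C(6,0)·0.52^0·0.48^6 = 0.0122306
  k=1: C(6,1)·0.52^1·0.48^5 = 0.0794988
  k=2: C(6,2)·0.52^2·0.48^4 = 0.2153094
1 − 0.3070388 = 0.6929612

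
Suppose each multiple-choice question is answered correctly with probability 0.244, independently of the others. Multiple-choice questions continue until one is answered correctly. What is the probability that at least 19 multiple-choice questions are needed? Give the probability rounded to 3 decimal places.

Y = number of multiple-choice questions to the first success; geometric, p = 0.244.
P(Y > 18) = P(first 18 all fail) = (1−p)^18 = 0.00651

0.007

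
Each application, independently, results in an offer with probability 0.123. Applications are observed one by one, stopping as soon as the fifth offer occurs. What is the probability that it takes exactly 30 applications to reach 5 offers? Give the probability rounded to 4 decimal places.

Y = trial on which the fifth success occurs; negative binomial, r=5, p=0.123.
P(Y=30) = C(29,4) · p^5 · (1−p)^25
= 23751 · 2.8153e-05 · 0.037583 = 0.025130

0.0251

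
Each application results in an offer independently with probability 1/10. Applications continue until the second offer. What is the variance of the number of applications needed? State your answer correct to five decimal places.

Y = total applications until the second success; negative binomial with r=2, p=0.10.
Var(Y) = r(1−p)/p² = 2·0.90 / 0.10² = 180.0000000

180.00000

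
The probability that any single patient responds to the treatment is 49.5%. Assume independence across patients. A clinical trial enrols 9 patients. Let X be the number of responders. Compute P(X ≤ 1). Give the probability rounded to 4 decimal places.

0.0210

X ~ Binomial(9, 0.495); P(X ≤ 1) = Σ C(9,k) p^k (1−p)^(9−k) over k:
  k=0: C(9,0)·0.495^0·0.505^9 = 0.002136
  k=1: C(9,1)·0.495^1·0.505^8 = 0.018844
Total = 0.020980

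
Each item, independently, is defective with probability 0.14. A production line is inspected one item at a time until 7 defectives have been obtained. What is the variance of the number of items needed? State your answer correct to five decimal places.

307.14286

Y = total items until the seventh success; negative binomial with r=7, p=0.14.
Var(Y) = r(1−p)/p² = 7·0.86 / 0.14² = 307.1428571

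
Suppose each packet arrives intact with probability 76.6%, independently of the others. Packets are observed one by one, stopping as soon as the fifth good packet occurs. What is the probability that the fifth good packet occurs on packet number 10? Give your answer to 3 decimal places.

Y = trial on which the fifth success occurs; negative binomial, r=5, p=0.766.
P(Y=10) = C(9,4) · p^5 · (1−p)^5
= 126 · 0.26372 · 0.00070158 = 0.02331

0.023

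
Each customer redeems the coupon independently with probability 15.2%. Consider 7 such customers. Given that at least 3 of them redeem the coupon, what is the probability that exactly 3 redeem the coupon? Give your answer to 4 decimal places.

X ~ Binomial(7, 0.152). Want P(X=3 | X≥3) = P(X=3) / P(X≥3).
P(X=3) = C(7,3)·0.152^3·0.848^4 = 0.063560
P(X≥3) = 1 − 0.315334 − 0.395655 − 0.212758 = 0.076253
Ratio = 0.063560 / 0.076253 = 0.833539

0.8335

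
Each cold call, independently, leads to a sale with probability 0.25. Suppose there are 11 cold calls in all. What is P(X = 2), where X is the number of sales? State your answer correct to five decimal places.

0.25810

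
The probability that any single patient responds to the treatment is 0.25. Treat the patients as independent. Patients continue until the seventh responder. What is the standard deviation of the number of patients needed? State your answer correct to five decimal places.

9.16515

Y = total patients until the seventh success; negative binomial with r=7, p=0.25.
SD(Y) = √[r(1−p)/p²] = √(84.0000000) = 9.1651514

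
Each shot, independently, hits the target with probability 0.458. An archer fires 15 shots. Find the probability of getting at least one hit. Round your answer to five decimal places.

0.99990

P(at least one) = 1 − P(none) = 1 − (1 − 0.458)^15
= 1 − 0.0001023 = 0.9998977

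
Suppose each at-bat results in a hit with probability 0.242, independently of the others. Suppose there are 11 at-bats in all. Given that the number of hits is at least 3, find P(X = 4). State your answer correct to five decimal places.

X ~ Binomial(11, 0.242). Want P(X=4 | X≥3) = P(X=4) / P(X≥3).
P(X=4) = C(11,4)·0.242^4·0.758^7 = 0.1627271
P(X≥3) = 1 − 0.0474637 − 0.1666864 − 0.2660825 = 0.5197675
Ratio = 0.1627271 / 0.5197675 = 0.3130767

0.31308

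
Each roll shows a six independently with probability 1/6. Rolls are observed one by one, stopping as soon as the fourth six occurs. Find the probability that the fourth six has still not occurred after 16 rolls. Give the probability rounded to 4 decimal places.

0.7291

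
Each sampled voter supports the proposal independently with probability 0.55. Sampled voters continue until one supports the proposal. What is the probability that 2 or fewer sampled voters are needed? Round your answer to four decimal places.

0.7975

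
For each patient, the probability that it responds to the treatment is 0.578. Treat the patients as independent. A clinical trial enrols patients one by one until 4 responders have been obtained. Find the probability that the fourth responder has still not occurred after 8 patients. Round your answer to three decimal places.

Needing more than 8 patients ⇔ fewer than 4 successes in the first 8. With X ~ Binomial(8, 0.578), P(Y > 8) = P(X ≤ 3).
  k=0: C(8,0)·0.578^0·0.422^8 = 0.00101
  k=1: C(8,1)·0.578^1·0.422^7 = 0.01102
  k=2: C(8,2)·0.578^2·0.422^6 = 0.05283
  k=3: C(8,3)·0.578^3·0.422^5 = 0.14472
P(X ≤ 3) = 0.20958

0.210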